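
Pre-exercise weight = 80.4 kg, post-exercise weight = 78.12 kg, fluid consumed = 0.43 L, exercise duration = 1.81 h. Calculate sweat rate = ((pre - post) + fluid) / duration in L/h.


Weight loss = 80.4 - 78.12 = 2.28 kg (approx L)
Total sweat = 2.28 + 0.43 = 2.71 L
Sweat rate = 2.71 / 1.81 = 1.497 L/h

1.497 L/h


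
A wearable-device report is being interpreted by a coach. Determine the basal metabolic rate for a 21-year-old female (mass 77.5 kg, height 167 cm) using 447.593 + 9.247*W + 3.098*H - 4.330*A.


BMR = 447.593 + 9.247*77.5 + 3.098*167 - 4.330*21
= 1590.67 kcal/day

1590.67 kcal/day


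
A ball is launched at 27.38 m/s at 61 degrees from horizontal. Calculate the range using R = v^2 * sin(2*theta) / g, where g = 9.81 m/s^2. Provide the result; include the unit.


sin(2 * 61) = sin(122) = 0.848048
v^2 = 27.38^2 = 749.6644
R = 749.6644 * 0.848048 / 9.81
= 64.806 m

64.806 m


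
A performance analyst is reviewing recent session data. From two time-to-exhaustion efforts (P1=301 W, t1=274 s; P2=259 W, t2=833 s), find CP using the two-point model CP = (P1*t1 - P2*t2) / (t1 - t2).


Work in trial 1 = 82474 J
Work in trial 2 = 215747 J
Delta work = -133273 J
Delta time = -559 s
CP = -133273 / -559 = 238.41 W

238.41 W


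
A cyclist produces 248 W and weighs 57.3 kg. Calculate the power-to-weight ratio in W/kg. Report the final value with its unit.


P/W = power / mass
= 248 / 57.3
= 4.328 W/kg

4.328 W/kg


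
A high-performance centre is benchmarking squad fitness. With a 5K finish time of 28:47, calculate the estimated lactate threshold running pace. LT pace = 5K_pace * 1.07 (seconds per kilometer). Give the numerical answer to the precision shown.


Race duration = 1727 s for 5 km
Average pace = 1727 / 5 = 345.4 s/km
LT pace = 345.4 * 1.07
= 369.58 s/km

369.58 s/km


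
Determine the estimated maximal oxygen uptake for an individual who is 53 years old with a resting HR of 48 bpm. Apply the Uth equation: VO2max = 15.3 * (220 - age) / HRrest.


HRmax = 220 - 53 = 167
VO2max = 15.3 * (167 / 48)
= 15.3 * 3.4792
= 53.23 mL/kg/min

53.23 mL/kg/min


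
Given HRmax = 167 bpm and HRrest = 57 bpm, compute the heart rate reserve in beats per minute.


Heart rate reserve = maximum HR minus resting HR
HRR = 167 - 57 = 110 bpm

110 bpm


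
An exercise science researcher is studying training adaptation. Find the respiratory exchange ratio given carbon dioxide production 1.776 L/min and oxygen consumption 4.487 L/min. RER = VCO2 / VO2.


VCO2 = 1.776 L/min
VO2 = 4.487 L/min
RER = 1.776 / 4.487 = 0.3958

0.3958


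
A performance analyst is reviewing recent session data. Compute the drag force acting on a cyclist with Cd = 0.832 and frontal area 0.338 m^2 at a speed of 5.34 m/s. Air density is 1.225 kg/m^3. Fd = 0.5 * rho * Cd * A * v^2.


Step 1: v^2 = 28.5156
Step 2: Fd = 0.5 * 1.225 * 0.832 * 0.338 * 28.5156
= 4.912 N

4.912 N


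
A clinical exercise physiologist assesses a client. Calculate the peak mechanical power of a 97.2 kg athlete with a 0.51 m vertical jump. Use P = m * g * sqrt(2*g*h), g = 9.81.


First, sqrt(2gh) = sqrt(2 * 9.81 * 0.51)
= sqrt(10.0062) = 3.163258 m/s
Power = 97.2 * 9.81 * 3.163258 = 3016.27 W

3016.27 W


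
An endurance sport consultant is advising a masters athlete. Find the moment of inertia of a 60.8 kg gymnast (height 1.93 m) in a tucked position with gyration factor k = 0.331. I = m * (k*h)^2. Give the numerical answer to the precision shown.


Radius of gyration = 0.331 * 1.93 = 0.63883 m
I = 60.8 * 0.63883^2
= 60.8 * 0.408104
= 24.813 kg*m^2

24.813 kg*m^2


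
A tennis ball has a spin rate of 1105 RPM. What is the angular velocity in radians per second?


Convert RPM to rad/s: multiply by 2*pi and divide by 60
omega = 1105 * 2 * pi / 60
= 115.715 rad/s

115.715 rad/s


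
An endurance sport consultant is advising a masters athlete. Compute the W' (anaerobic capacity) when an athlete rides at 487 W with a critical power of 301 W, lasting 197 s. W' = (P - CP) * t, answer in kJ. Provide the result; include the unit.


Above-CP power = 186 W
Duration = 197 s
W' = 186 * 197 = 36642 J
Convert: 36642 / 1000 = 36.642 kJ

36.642 kJ


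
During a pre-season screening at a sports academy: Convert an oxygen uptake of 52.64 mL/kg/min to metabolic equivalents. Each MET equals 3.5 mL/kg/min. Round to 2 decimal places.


One MET = 3.5 mL/kg/min
Number of METs = 52.64 / 3.5
= 15.04 METs

15.04 METs


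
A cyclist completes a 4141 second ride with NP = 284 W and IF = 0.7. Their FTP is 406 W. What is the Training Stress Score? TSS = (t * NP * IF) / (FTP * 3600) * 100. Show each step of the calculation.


t * NP * IF = 4141 * 284 * 0.7 = 823230.8
FTP * 3600 = 1461600
TSS = (823230.8 / 1461600) * 100 = 56.32

56.32 TSS


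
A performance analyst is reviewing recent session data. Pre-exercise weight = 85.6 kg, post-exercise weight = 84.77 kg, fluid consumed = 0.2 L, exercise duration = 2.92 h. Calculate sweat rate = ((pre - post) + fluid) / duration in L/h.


Weight loss = 85.6 - 84.77 = 0.83 kg (approx L)
Total sweat = 0.83 + 0.2 = 1.03 L
Sweat rate = 1.03 / 2.92 = 0.353 L/h

0.353 L/h


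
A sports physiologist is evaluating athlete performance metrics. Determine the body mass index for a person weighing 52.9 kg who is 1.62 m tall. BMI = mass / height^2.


BMI = mass / height^2
= 52.9 / 1.62^2
= 52.9 / 2.6244
= 20.16 kg/m^2

20.16 kg/m^2


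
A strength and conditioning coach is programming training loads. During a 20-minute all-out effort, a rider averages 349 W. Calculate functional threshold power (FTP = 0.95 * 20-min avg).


FTP = 0.95 * 349
= 331.55 W

331.55 W


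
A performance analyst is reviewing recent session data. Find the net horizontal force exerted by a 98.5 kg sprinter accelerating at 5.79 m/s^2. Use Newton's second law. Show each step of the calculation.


Newton's second law: F = m * a
F = 98.5 * 5.79 = 570.32 N

570.32 N


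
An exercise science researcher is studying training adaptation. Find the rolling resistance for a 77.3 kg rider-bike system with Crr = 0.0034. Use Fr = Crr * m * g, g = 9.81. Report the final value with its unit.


m * g = 77.3 * 9.81 = 758.313 N
Fr = 0.0034 * 758.313 = 2.578 N

2.578 N


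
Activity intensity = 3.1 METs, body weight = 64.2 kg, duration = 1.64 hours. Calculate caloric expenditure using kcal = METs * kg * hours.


kcal = 3.1 * 64.2 * 1.64
= 199.02 * 1.64
= 326.39 kcal

326.39 kcal


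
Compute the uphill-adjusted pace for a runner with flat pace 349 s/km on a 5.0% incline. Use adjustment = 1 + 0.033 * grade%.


Adjustment factor = 1 + 0.033 * 5.0 = 1.165
Grade-adjusted pace = 349 * 1.165 = 406.59 s/km

406.59 s/km


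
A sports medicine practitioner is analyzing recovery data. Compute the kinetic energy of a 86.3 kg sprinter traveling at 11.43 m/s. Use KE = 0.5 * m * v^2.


Velocity squared = 130.6449
KE = 0.5 * 86.3 * 130.6449 = 5637.33 J

5637.33 J


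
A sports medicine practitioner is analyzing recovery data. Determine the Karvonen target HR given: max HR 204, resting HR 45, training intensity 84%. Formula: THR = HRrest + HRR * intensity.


HRR = HRmax - HRrest = 204 - 45 = 159
THR = 45 + 159 * 0.84
= 178.56 bpm

178.56 bpm


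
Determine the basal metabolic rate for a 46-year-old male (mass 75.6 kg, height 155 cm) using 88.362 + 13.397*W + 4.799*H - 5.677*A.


BMR = 88.362 + 13.397*75.6 + 4.799*155 - 5.677*46
= 1583.88 kcal/day

1583.88 kcal/day


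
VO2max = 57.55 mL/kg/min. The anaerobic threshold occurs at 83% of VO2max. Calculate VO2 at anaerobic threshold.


AT fraction = 83 / 100 = 0.83
AT VO2 = 57.55 * 0.83
= 47.77 mL/kg/min

47.77 mL/kg/min


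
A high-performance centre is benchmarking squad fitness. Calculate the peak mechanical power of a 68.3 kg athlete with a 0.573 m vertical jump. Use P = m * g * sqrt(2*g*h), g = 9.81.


First, sqrt(2gh) = sqrt(2 * 9.81 * 0.573)
= sqrt(11.24226) = 3.352948 m/s
Power = 68.3 * 9.81 * 3.352948 = 2246.55 W

2246.55 W


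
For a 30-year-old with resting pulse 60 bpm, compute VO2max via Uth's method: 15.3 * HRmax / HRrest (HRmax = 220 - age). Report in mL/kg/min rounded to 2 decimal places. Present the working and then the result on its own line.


Step 1: HRmax = 220 - 30 = 190 bpm
Step 2: Ratio = 190 / 60 = 3.1667
Step 3: VO2max = 15.3 * 3.1667 = 48.45 mL/kg/min

48.45 mL/kg/min


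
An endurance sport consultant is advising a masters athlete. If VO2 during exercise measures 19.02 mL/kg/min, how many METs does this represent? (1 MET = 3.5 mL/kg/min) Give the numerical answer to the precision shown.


METs = VO2 / 3.5 = 19.02 / 3.5 = 5.43

5.43 METs


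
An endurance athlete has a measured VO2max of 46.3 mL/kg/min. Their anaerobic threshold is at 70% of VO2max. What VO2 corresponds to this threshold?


Anaerobic threshold VO2 = VO2max * 70%
= 46.3 * 0.7
= 32.41 mL/kg/min

32.41 mL/kg/min


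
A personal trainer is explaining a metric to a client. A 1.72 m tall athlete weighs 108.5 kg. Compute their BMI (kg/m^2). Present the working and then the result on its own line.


height^2 = 2.9584 m^2
BMI = 108.5 / 2.9584 = 36.68 kg/m^2

36.68 kg/m^2


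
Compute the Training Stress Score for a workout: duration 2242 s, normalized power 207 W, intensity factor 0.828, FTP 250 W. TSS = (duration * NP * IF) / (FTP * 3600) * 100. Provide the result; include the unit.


Product = 2242 * 207 * 0.828 = 384269.832
Base = 250 * 3600 = 900000
TSS = 384269.832 / 900000 * 100 = 42.7

42.7 TSS


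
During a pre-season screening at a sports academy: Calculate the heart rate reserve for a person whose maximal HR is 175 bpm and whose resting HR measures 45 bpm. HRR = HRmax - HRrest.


HRmax = 175 bpm
HRrest = 45 bpm
HRR = 175 - 45 = 130 bpm

130 bpm


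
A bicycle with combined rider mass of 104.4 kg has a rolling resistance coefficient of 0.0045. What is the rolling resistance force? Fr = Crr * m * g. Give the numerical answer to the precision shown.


Fr = 0.0045 * 104.4 * 9.81
= 0.4698 * 9.81
= 4.609 N

4.609 N


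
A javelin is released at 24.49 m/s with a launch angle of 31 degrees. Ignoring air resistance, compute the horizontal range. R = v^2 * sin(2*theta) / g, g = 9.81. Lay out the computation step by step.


Launch speed squared = 599.7601
sin(2 * 31 deg) = 0.882948
Range = 599.7601 * 0.882948 / 9.81
= 53.981 m

53.981 m


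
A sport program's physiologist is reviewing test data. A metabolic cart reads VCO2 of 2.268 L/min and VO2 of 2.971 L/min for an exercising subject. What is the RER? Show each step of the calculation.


RER = VCO2 / VO2 = 2.268 / 2.971 = 0.7634

0.7634


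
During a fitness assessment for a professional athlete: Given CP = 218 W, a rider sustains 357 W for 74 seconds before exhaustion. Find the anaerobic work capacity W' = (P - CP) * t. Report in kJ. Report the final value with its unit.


Excess power = 357 - 218 = 139 W
Work above CP = 139 * 74 = 10286 J
W' = 10.286 kJ

10.286 kJ


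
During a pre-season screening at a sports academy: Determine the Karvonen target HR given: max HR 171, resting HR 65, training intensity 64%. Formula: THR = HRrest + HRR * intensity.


HRR = HRmax - HRrest = 171 - 65 = 106
THR = 65 + 106 * 0.64
= 132.84 bpm

132.84 bpm


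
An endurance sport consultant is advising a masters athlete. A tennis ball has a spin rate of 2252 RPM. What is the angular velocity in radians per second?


Convert RPM to rad/s: multiply by 2*pi and divide by 60
omega = 2252 * 2 * pi / 60
= 235.829 rad/s

235.829 rad/s


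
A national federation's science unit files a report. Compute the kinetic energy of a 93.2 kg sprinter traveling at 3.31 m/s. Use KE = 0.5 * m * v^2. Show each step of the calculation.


Velocity squared = 10.9561
KE = 0.5 * 93.2 * 10.9561 = 510.55 J

510.55 J


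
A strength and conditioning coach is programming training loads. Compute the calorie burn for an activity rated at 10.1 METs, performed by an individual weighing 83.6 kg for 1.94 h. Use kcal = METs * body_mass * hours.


Product of METs and mass = 10.1 * 83.6 = 844.36
Total kcal = 844.36 * 1.94 = 1638.06 kcal

1638.06 kcal


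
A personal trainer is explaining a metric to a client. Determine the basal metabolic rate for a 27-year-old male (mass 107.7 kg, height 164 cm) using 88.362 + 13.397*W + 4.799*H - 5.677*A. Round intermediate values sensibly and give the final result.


BMR = 88.362 + 13.397*107.7 + 4.799*164 - 5.677*27
= 2164.98 kcal/day

2164.98 kcal/day


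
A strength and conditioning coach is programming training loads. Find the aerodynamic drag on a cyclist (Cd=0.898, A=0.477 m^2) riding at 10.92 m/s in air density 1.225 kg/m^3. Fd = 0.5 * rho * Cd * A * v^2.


Fd = 0.5 * 1.225 * 0.898 * 0.477 * 10.92^2
= 0.5 * 1.225 * 0.898 * 0.477 * 119.2464
= 31.286 N

31.286 N


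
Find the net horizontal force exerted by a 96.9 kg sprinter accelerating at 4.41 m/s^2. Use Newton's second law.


Newton's second law: F = m * a
F = 96.9 * 4.41 = 427.33 N

427.33 N


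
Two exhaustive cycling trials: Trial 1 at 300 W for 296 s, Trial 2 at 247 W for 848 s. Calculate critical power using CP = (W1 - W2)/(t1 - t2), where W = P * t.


W1 = 300 * 296 = 88800 J
W2 = 247 * 848 = 209456 J
CP = (88800 - 209456) / (296 - 848)
= -120656 / -552
= 218.58 W

218.58 W


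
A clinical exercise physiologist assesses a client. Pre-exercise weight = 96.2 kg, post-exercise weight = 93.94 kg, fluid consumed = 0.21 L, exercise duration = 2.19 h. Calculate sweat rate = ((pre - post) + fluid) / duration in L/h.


Weight loss = 96.2 - 93.94 = 2.26 kg (approx L)
Total sweat = 2.26 + 0.21 = 2.47 L
Sweat rate = 2.47 / 2.19 = 1.128 L/h

1.128 L/h


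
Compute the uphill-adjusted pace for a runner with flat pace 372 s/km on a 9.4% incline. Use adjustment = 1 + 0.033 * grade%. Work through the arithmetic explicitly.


Adjustment factor = 1 + 0.033 * 9.4 = 1.3102
Grade-adjusted pace = 372 * 1.3102 = 487.39 s/km

487.39 s/km


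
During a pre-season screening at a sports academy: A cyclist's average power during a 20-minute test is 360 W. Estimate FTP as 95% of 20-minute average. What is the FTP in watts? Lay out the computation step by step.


FTP = 20-min power * 0.95
= 360 * 0.95
= 342.0 W

342.0 W


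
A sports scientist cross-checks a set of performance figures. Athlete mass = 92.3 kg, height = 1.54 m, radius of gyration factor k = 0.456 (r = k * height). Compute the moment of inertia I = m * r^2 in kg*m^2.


r = k * height = 0.456 * 1.54 = 0.70224 m
r^2 = 0.70224^2 = 0.493141
I = 92.3 * 0.493141 = 45.517 kg*m^2

45.517 kg*m^2


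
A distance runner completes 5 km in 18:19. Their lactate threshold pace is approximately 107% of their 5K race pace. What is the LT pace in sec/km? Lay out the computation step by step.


Convert to seconds: 18 min 19 s = 1099 s
Pace per km = 1099 / 5 = 219.8 s/km
LT pace = 219.8 * 1.07 = 235.19 s/km

235.19 s/km


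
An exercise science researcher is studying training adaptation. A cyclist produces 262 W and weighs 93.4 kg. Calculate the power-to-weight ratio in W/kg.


P/W = power / mass
= 262 / 93.4
= 2.805 W/kg

2.805 W/kg


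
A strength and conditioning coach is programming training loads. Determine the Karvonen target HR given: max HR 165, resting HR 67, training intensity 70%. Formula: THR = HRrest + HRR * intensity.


HRR = HRmax - HRrest = 165 - 67 = 98
THR = 67 + 98 * 0.7
= 135.6 bpm

135.6 bpm


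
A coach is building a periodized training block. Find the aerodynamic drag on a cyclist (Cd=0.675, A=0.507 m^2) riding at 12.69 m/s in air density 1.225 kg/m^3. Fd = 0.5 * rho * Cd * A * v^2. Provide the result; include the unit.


Fd = 0.5 * 1.225 * 0.675 * 0.507 * 12.69^2
= 0.5 * 1.225 * 0.675 * 0.507 * 161.0361
= 33.755 N

33.755 N


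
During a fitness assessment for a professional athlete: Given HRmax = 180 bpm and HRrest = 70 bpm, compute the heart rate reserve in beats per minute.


Heart rate reserve = maximum HR minus resting HR
HRR = 180 - 70 = 110 bpm

110 bpm


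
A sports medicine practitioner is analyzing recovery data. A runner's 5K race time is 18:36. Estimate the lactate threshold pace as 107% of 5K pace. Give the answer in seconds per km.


Total race time = 18*60 + 36 = 1116 seconds
5K pace = 1116 / 5 = 223.2 sec/km
LT pace = 223.2 * 1.07 = 238.82 sec/km

238.82 s/km


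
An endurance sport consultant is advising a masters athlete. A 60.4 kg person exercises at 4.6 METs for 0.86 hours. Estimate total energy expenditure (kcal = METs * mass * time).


Energy = METs * mass(kg) * time(h)
= 4.6 * 60.4 * 0.86
= 238.94 kcal

238.94 kcal


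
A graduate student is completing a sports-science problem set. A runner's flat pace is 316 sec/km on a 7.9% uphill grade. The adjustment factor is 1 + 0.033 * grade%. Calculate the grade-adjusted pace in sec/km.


Factor = 1 + 0.033 * 7.9 = 1.2607
Adjusted pace = 316 * 1.2607
= 398.38 sec/km

398.38 s/km


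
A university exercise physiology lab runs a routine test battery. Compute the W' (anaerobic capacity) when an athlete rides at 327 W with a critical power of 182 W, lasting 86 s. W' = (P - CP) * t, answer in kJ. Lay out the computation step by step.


Above-CP power = 145 W
Duration = 86 s
W' = 145 * 86 = 12470 J
Convert: 12470 / 1000 = 12.47 kJ

12.47 kJ


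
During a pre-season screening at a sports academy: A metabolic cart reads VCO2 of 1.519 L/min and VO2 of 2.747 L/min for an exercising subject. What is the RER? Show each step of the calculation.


RER = VCO2 / VO2 = 1.519 / 2.747 = 0.553

0.553


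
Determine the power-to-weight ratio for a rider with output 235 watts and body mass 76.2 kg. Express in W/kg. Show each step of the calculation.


P/W = 235 / 76.2 = 3.084 W/kg

3.084 W/kg


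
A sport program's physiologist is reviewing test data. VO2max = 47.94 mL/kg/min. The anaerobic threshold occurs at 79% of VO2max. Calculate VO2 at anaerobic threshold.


AT fraction = 79 / 100 = 0.79
AT VO2 = 47.94 * 0.79
= 37.87 mL/kg/min

37.87 mL/kg/min


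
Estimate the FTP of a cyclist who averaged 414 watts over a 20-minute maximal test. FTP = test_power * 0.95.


FTP = 414 * 0.95 = 393.3 W

393.3 W


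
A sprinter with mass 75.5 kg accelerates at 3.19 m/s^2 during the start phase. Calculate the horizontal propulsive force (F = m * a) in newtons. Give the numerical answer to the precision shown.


F = m * a
= 75.5 * 3.19
= 240.85 N

240.85 N


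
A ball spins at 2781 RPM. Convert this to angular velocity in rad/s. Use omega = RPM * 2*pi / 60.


omega = 2781 * 2 * pi / 60
= 2781 * 6.28318531 / 60
= 17473.538 / 60
= 291.226 rad/s

291.226 rad/s


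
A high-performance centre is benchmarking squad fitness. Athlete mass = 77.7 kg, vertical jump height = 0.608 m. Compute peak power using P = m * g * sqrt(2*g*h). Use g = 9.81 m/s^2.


sqrt(2 * 9.81 * 0.608) = sqrt(11.92896) = 3.453833 m/s
P = 77.7 * 9.81 * 3.453833
= 2632.64 W

2632.64 W


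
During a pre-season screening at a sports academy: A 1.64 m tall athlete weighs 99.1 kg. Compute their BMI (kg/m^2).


height^2 = 2.6896 m^2
BMI = 99.1 / 2.6896 = 36.85 kg/m^2

36.85 kg/m^2


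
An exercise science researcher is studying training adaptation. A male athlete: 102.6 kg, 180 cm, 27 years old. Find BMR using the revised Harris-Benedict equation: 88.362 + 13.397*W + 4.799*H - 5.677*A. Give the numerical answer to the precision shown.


Intercept = 88.362
Weight contribution = 13.397 * 102.6 = 1374.5322
Height contribution = 4.799 * 180 = 863.82
Age contribution = 5.677 * 27 = 153.279
BMR = 88.362 + 1374.5322 + 863.82 - 153.279
= 2173.44 kcal/day

2173.44 kcal/day


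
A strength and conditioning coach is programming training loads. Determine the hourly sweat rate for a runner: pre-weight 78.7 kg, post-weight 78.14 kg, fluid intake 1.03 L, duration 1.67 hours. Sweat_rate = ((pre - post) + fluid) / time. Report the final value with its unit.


Mass lost = 78.7 - 78.14 = 0.56 kg
Add fluid consumed: 0.56 + 1.03 = 1.59 L total sweat
Sweat rate = 1.59 / 1.67 = 0.952 L/h

0.952 L/h


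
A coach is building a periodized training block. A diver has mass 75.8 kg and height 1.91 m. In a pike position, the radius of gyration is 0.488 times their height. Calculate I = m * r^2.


r = 0.488 * 1.91 = 0.93208 m
I = m * r^2 = 75.8 * 0.868773 = 65.853 kg*m^2

65.853 kg*m^2


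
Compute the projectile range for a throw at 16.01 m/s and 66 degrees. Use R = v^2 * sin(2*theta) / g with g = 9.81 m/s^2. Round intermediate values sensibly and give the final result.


Two times the angle = 132 degrees
sin(132) = 0.743145
R = 256.3201 * 0.743145 / 9.81 = 19.417 m

19.417 m


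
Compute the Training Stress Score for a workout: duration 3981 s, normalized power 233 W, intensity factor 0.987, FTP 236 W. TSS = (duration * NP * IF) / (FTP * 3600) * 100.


Product = 3981 * 233 * 0.987 = 915514.551
Base = 236 * 3600 = 849600
TSS = 915514.551 / 849600 * 100 = 107.76

107.76 TSS


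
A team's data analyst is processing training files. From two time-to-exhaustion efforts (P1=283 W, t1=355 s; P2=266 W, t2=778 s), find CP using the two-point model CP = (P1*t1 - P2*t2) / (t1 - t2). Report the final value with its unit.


Work in trial 1 = 100465 J
Work in trial 2 = 206948 J
Delta work = -106483 J
Delta time = -423 s
CP = -106483 / -423 = 251.73 W

251.73 W


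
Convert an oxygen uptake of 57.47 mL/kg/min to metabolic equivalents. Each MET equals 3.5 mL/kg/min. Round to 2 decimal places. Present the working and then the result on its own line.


One MET = 3.5 mL/kg/min
Number of METs = 57.47 / 3.5
= 16.42 METs

16.42 METs


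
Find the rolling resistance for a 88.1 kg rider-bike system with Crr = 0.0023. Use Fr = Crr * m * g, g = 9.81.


m * g = 88.1 * 9.81 = 864.261 N
Fr = 0.0023 * 864.261 = 1.988 N

1.988 N


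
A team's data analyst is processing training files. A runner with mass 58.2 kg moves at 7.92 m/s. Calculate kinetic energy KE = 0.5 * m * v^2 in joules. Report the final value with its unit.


v^2 = 7.92^2 = 62.7264
KE = 0.5 * 58.2 * 62.7264
= 1825.34 J

1825.34 J


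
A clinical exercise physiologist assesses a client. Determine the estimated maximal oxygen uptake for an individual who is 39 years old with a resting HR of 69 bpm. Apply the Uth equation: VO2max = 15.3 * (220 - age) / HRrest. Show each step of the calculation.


HRmax = 220 - 39 = 181
VO2max = 15.3 * (181 / 69)
= 15.3 * 2.6232
= 40.13 mL/kg/min

40.13 mL/kg/min


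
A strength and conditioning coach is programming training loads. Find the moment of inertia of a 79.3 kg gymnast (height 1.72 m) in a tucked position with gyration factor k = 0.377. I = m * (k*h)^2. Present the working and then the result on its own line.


Radius of gyration = 0.377 * 1.72 = 0.64844 m
I = 79.3 * 0.64844^2
= 79.3 * 0.420474
= 33.344 kg*m^2

33.344 kg*m^2


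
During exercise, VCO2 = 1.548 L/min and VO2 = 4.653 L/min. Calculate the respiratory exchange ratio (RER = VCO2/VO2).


RER = VCO2 / VO2
= 1.548 / 4.653
= 0.3327

0.3327


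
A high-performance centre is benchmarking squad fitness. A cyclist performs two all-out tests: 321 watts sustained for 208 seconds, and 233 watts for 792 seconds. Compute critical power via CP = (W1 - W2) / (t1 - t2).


W1 = P1 * t1 = 321 * 208 = 66768 J
W2 = P2 * t2 = 233 * 792 = 184536 J
CP = (66768 - 184536) / (208 - 792)
= 201.66 W

201.66 W


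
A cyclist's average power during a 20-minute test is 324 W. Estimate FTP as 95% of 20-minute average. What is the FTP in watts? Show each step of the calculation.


FTP = 20-min power * 0.95
= 324 * 0.95
= 307.8 W

307.8 W


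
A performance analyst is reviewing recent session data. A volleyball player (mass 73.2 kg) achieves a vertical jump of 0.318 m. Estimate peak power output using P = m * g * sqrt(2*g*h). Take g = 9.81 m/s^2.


2 * g * h = 2 * 9.81 * 0.318 = 6.23916
sqrt(6.23916) = 2.497831 m/s
P = 73.2 * 9.81 * 2.497831 = 1793.67 W

1793.67 W


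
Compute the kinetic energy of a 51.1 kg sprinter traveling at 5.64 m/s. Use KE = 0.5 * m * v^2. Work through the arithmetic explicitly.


Velocity squared = 31.8096
KE = 0.5 * 51.1 * 31.8096 = 812.74 J

812.74 J


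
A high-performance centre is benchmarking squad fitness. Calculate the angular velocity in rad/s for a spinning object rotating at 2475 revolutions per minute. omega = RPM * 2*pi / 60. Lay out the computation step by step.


omega = RPM * 2*pi / 60
= 2475 * 6.28318531 / 60
= 259.181 rad/s

259.181 rad/s


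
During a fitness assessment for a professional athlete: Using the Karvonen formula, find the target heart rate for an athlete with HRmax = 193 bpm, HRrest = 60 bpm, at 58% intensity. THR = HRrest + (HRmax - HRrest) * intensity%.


HRR = 193 - 60 = 133
THR = 60 + 133 * 0.58
= 60 + 77.14
= 137.14 bpm

137.14 bpm


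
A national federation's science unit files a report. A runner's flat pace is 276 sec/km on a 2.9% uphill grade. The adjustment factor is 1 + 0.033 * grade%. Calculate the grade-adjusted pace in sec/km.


Factor = 1 + 0.033 * 2.9 = 1.0957
Adjusted pace = 276 * 1.0957
= 302.41 sec/km

302.41 s/km


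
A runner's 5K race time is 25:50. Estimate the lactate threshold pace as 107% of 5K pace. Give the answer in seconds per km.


Total race time = 25*60 + 50 = 1550 seconds
5K pace = 1550 / 5 = 310.0 sec/km
LT pace = 310.0 * 1.07 = 331.7 sec/km

331.7 s/km


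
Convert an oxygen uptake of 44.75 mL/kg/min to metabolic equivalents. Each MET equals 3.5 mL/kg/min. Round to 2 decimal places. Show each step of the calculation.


One MET = 3.5 mL/kg/min
Number of METs = 44.75 / 3.5
= 12.79 METs

12.79 METs


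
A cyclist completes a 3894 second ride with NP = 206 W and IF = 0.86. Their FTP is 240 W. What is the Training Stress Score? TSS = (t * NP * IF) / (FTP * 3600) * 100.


t * NP * IF = 3894 * 206 * 0.86 = 689861.04
FTP * 3600 = 864000
TSS = (689861.04 / 864000) * 100 = 79.85

79.85 TSS


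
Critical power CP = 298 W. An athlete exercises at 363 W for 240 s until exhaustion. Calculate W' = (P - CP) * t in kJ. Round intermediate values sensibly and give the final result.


P - CP = 363 - 298 = 65 W
W' = 65 * 240 = 15600 J
= 15600 / 1000 = 15.6 kJ

15.6 kJ


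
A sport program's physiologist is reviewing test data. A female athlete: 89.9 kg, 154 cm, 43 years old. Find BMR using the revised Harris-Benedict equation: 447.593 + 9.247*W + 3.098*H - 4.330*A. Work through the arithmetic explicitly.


Intercept = 447.593
Weight contribution = 9.247 * 89.9 = 831.3053
Height contribution = 3.098 * 154 = 477.092
Age contribution = 4.33 * 43 = 186.19
BMR = 447.593 + 831.3053 + 477.092 - 186.19
= 1569.8 kcal/day

1569.8 kcal/day


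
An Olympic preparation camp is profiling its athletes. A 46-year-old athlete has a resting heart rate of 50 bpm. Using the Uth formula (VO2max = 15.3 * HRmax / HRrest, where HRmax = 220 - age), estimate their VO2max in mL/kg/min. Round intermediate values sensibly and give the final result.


HRmax = 220 - 46 = 174 bpm
Ratio = HRmax / HRrest = 174 / 50 = 3.48
VO2max = 15.3 * 3.48 = 53.24 mL/kg/min

53.24 mL/kg/min


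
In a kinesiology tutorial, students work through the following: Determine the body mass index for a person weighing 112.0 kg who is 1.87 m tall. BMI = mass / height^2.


BMI = mass / height^2
= 112.0 / 1.87^2
= 112.0 / 3.4969
= 32.03 kg/m^2

32.03 kg/m^2


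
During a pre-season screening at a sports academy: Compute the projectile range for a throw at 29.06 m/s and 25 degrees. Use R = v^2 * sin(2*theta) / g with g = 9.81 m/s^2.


Two times the angle = 50 degrees
sin(50) = 0.766044
R = 844.4836 * 0.766044 / 9.81 = 65.944 m

65.944 m


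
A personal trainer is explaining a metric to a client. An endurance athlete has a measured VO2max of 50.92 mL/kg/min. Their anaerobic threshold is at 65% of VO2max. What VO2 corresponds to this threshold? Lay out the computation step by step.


Anaerobic threshold VO2 = VO2max * 65%
= 50.92 * 0.65
= 33.1 mL/kg/min

33.1 mL/kg/min


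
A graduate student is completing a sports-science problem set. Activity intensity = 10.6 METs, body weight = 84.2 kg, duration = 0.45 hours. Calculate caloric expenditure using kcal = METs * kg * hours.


kcal = 10.6 * 84.2 * 0.45
= 892.52 * 0.45
= 401.63 kcal

401.63 kcal


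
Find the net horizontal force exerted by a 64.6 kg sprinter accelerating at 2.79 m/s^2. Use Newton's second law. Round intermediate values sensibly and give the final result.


Newton's second law: F = m * a
F = 64.6 * 2.79 = 180.23 N

180.23 N


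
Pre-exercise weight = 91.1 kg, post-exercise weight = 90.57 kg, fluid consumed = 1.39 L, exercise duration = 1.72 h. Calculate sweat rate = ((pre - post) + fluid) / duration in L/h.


Weight loss = 91.1 - 90.57 = 0.53 kg (approx L)
Total sweat = 0.53 + 1.39 = 1.92 L
Sweat rate = 1.92 / 1.72 = 1.116 L/h

1.116 L/h


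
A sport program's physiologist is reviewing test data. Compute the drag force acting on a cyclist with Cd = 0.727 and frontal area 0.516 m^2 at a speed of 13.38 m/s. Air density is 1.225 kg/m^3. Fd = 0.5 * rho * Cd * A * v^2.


Step 1: v^2 = 179.0244
Step 2: Fd = 0.5 * 1.225 * 0.727 * 0.516 * 179.0244
= 41.134 N

41.134 N


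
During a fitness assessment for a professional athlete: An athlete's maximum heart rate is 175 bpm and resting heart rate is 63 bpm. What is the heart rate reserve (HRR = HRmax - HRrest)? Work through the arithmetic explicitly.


HRR = HRmax - HRrest
= 175 - 63
= 112 bpm

112 bpm


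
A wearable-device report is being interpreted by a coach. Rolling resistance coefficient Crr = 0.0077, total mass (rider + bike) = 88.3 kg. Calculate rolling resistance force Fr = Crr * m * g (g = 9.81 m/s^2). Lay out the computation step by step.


Fr = Crr * m * g
= 0.0077 * 88.3 * 9.81
= 6.67 N

6.67 N


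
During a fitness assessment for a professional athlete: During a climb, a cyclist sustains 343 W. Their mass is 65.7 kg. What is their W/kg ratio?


Power-to-weight = 343 W / 65.7 kg
= 5.221 W/kg

5.221 W/kg


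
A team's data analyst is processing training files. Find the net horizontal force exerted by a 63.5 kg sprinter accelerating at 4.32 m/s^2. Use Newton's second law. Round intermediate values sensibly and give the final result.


Newton's second law: F = m * a
F = 63.5 * 4.32 = 274.32 N

274.32 N


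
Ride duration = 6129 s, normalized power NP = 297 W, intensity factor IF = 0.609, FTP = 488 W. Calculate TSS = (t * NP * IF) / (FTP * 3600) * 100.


Numerator = 6129 * 297 * 0.609 = 1108570.617
Denominator = 488 * 3600 = 1756800
TSS = 1108570.617 / 1756800 * 100
= 63.1

63.1 TSS


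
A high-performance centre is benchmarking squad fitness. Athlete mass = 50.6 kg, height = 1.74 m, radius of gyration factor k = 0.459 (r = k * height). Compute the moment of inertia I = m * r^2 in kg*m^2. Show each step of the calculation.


r = k * height = 0.459 * 1.74 = 0.79866 m
r^2 = 0.79866^2 = 0.637858
I = 50.6 * 0.637858 = 32.276 kg*m^2

32.276 kg*m^2


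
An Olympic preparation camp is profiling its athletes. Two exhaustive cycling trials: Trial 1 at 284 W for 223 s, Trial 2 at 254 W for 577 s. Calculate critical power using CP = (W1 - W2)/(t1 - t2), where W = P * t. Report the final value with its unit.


W1 = 284 * 223 = 63332 J
W2 = 254 * 577 = 146558 J
CP = (63332 - 146558) / (223 - 577)
= -83226 / -354
= 235.1 W

235.1 W


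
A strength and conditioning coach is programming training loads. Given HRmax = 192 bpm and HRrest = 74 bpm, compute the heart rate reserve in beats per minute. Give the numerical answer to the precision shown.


Heart rate reserve = maximum HR minus resting HR
HRR = 192 - 74 = 118 bpm

118 bpm


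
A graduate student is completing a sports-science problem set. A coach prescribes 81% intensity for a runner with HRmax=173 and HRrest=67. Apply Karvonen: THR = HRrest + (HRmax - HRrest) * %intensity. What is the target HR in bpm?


Heart rate reserve = 173 - 67 = 106
Intensity fraction = 81 / 100 = 0.81
THR = 67 + 106 * 0.81 = 152.86 bpm

152.86 bpm


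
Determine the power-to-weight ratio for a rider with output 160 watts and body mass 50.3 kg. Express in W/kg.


P/W = 160 / 50.3 = 3.181 W/kg

3.181 W/kg


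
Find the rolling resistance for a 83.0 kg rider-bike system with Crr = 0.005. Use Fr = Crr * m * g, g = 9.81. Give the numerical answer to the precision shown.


m * g = 83.0 * 9.81 = 814.23 N
Fr = 0.005 * 814.23 = 4.071 N

4.071 N


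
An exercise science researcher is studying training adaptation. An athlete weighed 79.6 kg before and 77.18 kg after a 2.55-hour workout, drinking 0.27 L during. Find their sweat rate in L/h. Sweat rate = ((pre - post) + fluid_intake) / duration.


Body mass change = 2.42 kg
Total sweat loss = 2.42 + 0.27 = 2.69 L
Rate = 2.69 / 2.55 = 1.055 L/h

1.055 L/h


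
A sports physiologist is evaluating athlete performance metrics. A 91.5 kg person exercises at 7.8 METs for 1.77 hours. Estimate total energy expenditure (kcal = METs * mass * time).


Energy = METs * mass(kg) * time(h)
= 7.8 * 91.5 * 1.77
= 1263.25 kcal

1263.25 kcal


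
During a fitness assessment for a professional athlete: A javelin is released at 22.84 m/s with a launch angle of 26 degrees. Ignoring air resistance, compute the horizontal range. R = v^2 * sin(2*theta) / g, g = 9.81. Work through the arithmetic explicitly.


Launch speed squared = 521.6656
sin(2 * 26 deg) = 0.788011
Range = 521.6656 * 0.788011 / 9.81
= 41.904 m

41.904 m


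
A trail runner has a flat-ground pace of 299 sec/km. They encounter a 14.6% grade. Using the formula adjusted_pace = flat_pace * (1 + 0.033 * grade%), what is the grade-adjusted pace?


Grade factor = 1 + 0.033 * 14.6 = 1.4818
Adjusted = 299 * 1.4818 = 443.06 sec/km

443.06 s/km


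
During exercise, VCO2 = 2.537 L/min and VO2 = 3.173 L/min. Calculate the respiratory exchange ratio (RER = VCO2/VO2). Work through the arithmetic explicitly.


RER = VCO2 / VO2
= 2.537 / 3.173
= 0.7996

0.7996


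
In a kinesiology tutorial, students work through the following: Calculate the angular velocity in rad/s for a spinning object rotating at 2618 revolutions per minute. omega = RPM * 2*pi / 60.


omega = RPM * 2*pi / 60
= 2618 * 6.28318531 / 60
= 274.156 rad/s

274.156 rad/s


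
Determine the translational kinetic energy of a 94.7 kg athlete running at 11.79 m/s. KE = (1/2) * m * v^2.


KE = 0.5 * m * v^2
= 0.5 * 94.7 * 11.79^2
= 0.5 * 94.7 * 139.0041
= 6581.84 J

6581.84 J


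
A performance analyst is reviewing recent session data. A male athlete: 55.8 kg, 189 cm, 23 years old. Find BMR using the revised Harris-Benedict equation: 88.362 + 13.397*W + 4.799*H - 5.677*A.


Intercept = 88.362
Weight contribution = 13.397 * 55.8 = 747.5526
Height contribution = 4.799 * 189 = 907.011
Age contribution = 5.677 * 23 = 130.571
BMR = 88.362 + 747.5526 + 907.011 - 130.571
= 1612.35 kcal/day

1612.35 kcal/day


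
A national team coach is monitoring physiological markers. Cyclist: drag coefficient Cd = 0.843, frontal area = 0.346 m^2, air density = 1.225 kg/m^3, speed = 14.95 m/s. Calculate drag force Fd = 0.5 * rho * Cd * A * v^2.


v^2 = 14.95^2 = 223.5025
Fd = 0.5 * 1.225 * 0.843 * 0.346 * 223.5025
= 39.929 N

39.929 N


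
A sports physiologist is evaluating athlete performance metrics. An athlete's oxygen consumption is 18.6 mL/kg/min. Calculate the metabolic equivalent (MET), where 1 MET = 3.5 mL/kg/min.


MET = VO2 / 3.5
= 18.6 / 3.5
= 5.31 METs

5.31 METs


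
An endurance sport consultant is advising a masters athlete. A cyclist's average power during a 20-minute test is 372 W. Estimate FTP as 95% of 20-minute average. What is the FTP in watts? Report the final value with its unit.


FTP = 20-min power * 0.95
= 372 * 0.95
= 353.4 W

353.4 W


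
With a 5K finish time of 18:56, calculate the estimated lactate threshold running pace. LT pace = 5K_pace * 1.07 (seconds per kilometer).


Race duration = 1136 s for 5 km
Average pace = 1136 / 5 = 227.2 s/km
LT pace = 227.2 * 1.07
= 243.1 s/km

243.1 s/km


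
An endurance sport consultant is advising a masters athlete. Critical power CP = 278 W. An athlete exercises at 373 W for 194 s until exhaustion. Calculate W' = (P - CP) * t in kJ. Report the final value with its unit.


P - CP = 373 - 278 = 95 W
W' = 95 * 194 = 18430 J
= 18430 / 1000 = 18.43 kJ

18.43 kJ


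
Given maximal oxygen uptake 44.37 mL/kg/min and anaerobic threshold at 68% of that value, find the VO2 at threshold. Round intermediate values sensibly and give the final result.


Percentage as decimal = 0.68
VO2 at AT = 44.37 * 0.68 = 30.17 mL/kg/min

30.17 mL/kg/min


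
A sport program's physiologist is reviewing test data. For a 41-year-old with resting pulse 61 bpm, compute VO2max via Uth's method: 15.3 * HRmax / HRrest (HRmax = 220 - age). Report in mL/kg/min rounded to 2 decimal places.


Step 1: HRmax = 220 - 41 = 179 bpm
Step 2: Ratio = 179 / 61 = 2.9344
Step 3: VO2max = 15.3 * 2.9344 = 44.9 mL/kg/min

44.9 mL/kg/min


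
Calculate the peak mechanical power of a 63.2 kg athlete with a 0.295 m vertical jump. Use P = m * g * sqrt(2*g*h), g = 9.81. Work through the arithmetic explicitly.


First, sqrt(2gh) = sqrt(2 * 9.81 * 0.295)
= sqrt(5.7879) = 2.405805 m/s
Power = 63.2 * 9.81 * 2.405805 = 1491.58 W

1491.58 W


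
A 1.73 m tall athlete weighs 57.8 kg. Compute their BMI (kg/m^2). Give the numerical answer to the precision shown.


height^2 = 2.9929 m^2
BMI = 57.8 / 2.9929 = 19.31 kg/m^2

19.31 kg/m^2


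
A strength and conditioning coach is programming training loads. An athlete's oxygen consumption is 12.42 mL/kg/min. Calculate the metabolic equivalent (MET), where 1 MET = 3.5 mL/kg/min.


MET = VO2 / 3.5
= 12.42 / 3.5
= 3.55 METs

3.55 METs


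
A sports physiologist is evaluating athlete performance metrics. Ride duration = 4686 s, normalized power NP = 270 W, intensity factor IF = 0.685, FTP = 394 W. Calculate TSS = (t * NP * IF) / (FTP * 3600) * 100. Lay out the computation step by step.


Numerator = 4686 * 270 * 0.685 = 866675.7
Denominator = 394 * 3600 = 1418400
TSS = 866675.7 / 1418400 * 100
= 61.1

61.1 TSS


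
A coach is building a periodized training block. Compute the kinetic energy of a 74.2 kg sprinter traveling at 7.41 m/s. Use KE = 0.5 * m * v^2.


Velocity squared = 54.9081
KE = 0.5 * 74.2 * 54.9081 = 2037.09 J

2037.09 J


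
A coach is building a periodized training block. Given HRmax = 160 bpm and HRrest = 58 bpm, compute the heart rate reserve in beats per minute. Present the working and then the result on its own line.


Heart rate reserve = maximum HR minus resting HR
HRR = 160 - 58 = 102 bpm

102 bpm


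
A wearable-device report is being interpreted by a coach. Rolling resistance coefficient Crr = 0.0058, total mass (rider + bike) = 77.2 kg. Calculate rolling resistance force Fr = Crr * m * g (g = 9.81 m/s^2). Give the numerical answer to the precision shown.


Fr = Crr * m * g
= 0.0058 * 77.2 * 9.81
= 4.393 N

4.393 N


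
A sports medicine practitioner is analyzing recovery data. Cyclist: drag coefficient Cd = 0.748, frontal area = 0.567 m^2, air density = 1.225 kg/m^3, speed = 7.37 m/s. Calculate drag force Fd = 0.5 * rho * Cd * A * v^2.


v^2 = 7.37^2 = 54.3169
Fd = 0.5 * 1.225 * 0.748 * 0.567 * 54.3169
= 14.11 N

14.11 N


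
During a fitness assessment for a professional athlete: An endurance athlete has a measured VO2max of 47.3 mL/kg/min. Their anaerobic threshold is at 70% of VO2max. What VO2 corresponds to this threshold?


Anaerobic threshold VO2 = VO2max * 70%
= 47.3 * 0.7
= 33.11 mL/kg/min

33.11 mL/kg/min


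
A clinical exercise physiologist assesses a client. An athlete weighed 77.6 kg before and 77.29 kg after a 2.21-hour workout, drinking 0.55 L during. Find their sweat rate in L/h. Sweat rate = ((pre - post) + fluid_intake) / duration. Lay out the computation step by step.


Body mass change = 0.31 kg
Total sweat loss = 0.31 + 0.55 = 0.86 L
Rate = 0.86 / 2.21 = 0.389 L/h

0.389 L/h
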